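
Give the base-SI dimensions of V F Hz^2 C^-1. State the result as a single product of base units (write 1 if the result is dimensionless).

V = W/A (potential = power per current),
    = kg·m²·s⁻³·A⁻¹.
F = C/V (capacitance = charge per voltage),
    = A·s/(kg·m²·s⁻³·A⁻¹) (substituting C and V),
    = kg⁻¹·m⁻²·s⁴·A².
Hz = 1/s = s⁻¹ (frequency is cycles per second).
So Hz² = s⁻².
C = A·s = s·A (charge = current × time).
So C⁻¹ = s⁻¹·A⁻¹.
Combining: V·F·Hz²·C⁻¹ = (kg·m²·s⁻³·A⁻¹) · (kg⁻¹·m⁻²·s⁴·A²) · s⁻² · (s⁻¹·A⁻¹) = s⁻².

s⁻²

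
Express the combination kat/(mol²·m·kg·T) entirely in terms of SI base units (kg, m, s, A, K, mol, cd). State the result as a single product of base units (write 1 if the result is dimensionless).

kg⁻²·m⁻¹·s·A·mol⁻¹

kat = mol/s = s⁻¹·mol (catalytic activity).
T = Wb/m² (flux density = flux per area),
    = kg·s⁻²·A⁻¹.
So T⁻¹ = kg⁻¹·s²·A.
Combining: mol⁻²·m⁻¹·kg⁻¹·kat·T⁻¹ = mol⁻² · m⁻¹ · kg⁻¹ · (s⁻¹·mol) · (kg⁻¹·s²·A) = kg⁻²·m⁻¹·s·A·mol⁻¹.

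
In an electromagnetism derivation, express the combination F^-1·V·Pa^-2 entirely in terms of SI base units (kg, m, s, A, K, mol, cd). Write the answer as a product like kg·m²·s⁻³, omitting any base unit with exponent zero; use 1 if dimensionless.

m⁶·s⁻³·A⁻³

F = kg⁻¹·m⁻²·s⁴·A².
So F⁻¹ = kg·m²·s⁻⁴·A⁻².
V = kg·m²·s⁻³·A⁻¹.
Pa = kg·m⁻¹·s⁻².
So Pa⁻² = kg⁻²·m²·s⁴.
Combining: F⁻¹·V·Pa⁻² = (kg·m²·s⁻⁴·A⁻²) · (kg·m²·s⁻³·A⁻¹) · (kg⁻²·m²·s⁴) = m⁶·s⁻³·A⁻³.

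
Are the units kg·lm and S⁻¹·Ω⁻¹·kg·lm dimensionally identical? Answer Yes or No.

Left side:
  lm = cd.
  Combining: kg·lm = kg · cd = kg·cd.
Right side:
  S = kg⁻¹·m⁻²·s³·A².
  So S⁻¹ = kg·m²·s⁻³·A⁻².
  Ω = kg·m²·s⁻³·A⁻².
  So Ω⁻¹ = kg⁻¹·m⁻²·s³·A².
  lm = cd.
  Combining: S⁻¹·Ω⁻¹·kg·lm = (kg·m²·s⁻³·A⁻²) · (kg⁻¹·m⁻²·s³·A²) · kg · cd = kg·cd.
Both reduce to kg·cd.

Yes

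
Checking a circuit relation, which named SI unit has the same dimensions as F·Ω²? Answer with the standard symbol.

H

F = kg⁻¹·m⁻²·s⁴·A².
Ω = kg·m²·s⁻³·A⁻².
So Ω² = kg²·m⁴·s⁻⁶·A⁻⁴.
Combining: F·Ω² = (kg⁻¹·m⁻²·s⁴·A²) · (kg²·m⁴·s⁻⁶·A⁻⁴) = kg·m²·s⁻²·A⁻².
kg·m²·s⁻²·A⁻² is the base-SI form of the henry.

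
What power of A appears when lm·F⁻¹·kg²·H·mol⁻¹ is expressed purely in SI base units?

-4

lm = cd·sr = cd (luminous flux; sr is dimensionless).
F = C/V (capacitance = charge per voltage),
    = A·s/(kg·m²·s⁻³·A⁻¹) (substituting C and V),
    = kg⁻¹·m⁻²·s⁴·A².
So F⁻¹ = kg·m²·s⁻⁴·A⁻².
H = Wb/A (inductance = flux per current),
    = kg·m²·s⁻²·A⁻².
Combining: lm·F⁻¹·kg²·H·mol⁻¹ = cd · (kg·m²·s⁻⁴·A⁻²) · kg² · (kg·m²·s⁻²·A⁻²) · mol⁻¹ = kg⁴·m⁴·s⁻⁶·A⁻⁴·mol⁻¹·cd.
The exponent of A is -4.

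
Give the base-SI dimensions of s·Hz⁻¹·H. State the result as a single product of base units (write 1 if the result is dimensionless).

Hz = s⁻¹.
So Hz⁻¹ = s.
H = kg·m²·s⁻²·A⁻².
Combining: s·Hz⁻¹·H = s · s · (kg·m²·s⁻²·A⁻²) = kg·m²·A⁻².

kg·m²·A⁻²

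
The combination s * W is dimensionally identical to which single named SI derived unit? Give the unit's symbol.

J

W = kg·m²·s⁻³.
Combining: s·W = s · (kg·m²·s⁻³) = kg·m²·s⁻².
kg·m²·s⁻² is the base-SI form of the joule.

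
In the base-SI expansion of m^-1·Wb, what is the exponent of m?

1

Wb = V·s (flux: a volt is a weber per second),
    = kg·m²·s⁻²·A⁻¹.
Combining: m⁻¹·Wb = m⁻¹ · (kg·m²·s⁻²·A⁻¹) = kg·m·s⁻²·A⁻¹.
The exponent of m is 1.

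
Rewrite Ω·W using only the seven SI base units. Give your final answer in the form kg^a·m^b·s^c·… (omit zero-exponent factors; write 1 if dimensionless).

kg²·m⁴·s⁻⁶·A⁻²

Ω = V/A (resistance = voltage per current),
    = kg·m²·s⁻³·A⁻².
W = J/s (power = energy per time),
    = kg·m²·s⁻³.
Combining: Ω·W = (kg·m²·s⁻³·A⁻²) · (kg·m²·s⁻³) = kg²·m⁴·s⁻⁶·A⁻².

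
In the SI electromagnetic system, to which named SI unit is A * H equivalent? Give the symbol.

H = kg·m²·s⁻²·A⁻².
Combining: A·H = A · (kg·m²·s⁻²·A⁻²) = kg·m²·s⁻²·A⁻¹.
kg·m²·s⁻²·A⁻¹ is the base-SI form of the weber.

Wb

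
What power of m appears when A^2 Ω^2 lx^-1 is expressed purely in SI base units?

Ω = V/A (resistance = voltage per current),
    = kg·m²·s⁻³·A⁻².
So Ω² = kg²·m⁴·s⁻⁶·A⁻⁴.
lx = lm/m² (illuminance = luminous flux per area),
    = m⁻²·cd.
So lx⁻¹ = m²·cd⁻¹.
Combining: A²·Ω²·lx⁻¹ = A² · (kg²·m⁴·s⁻⁶·A⁻⁴) · (m²·cd⁻¹) = kg²·m⁶·s⁻⁶·A⁻²·cd⁻¹.
The exponent of m is 6.

6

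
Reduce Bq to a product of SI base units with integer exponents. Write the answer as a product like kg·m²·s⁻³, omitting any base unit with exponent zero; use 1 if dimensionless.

Bq = 1/s = s⁻¹ (activity is decays per second).

s⁻¹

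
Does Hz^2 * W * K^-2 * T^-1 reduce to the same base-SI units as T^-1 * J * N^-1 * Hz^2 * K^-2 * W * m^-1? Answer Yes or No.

Left side:
  Hz = s⁻¹.
  So Hz² = s⁻².
  W = kg·m²·s⁻³.
  T = kg·s⁻²·A⁻¹.
  So T⁻¹ = kg⁻¹·s²·A.
  Combining: Hz²·W·K⁻²·T⁻¹ = s⁻² · (kg·m²·s⁻³) · K⁻² · (kg⁻¹·s²·A) = m²·s⁻³·A·K⁻².
Right side:
  T = Wb/m² (flux density = flux per area),
      = kg·s⁻²·A⁻¹.
  So T⁻¹ = kg⁻¹·s²·A.
  J = N·m (work = force × distance),
      = kg·m²·s⁻².
  N = kg·m/s² = kg·m·s⁻² (force = mass × acceleration).
  So N⁻¹ = kg⁻¹·m⁻¹·s².
  Hz = 1/s = s⁻¹ (frequency is cycles per second).
  So Hz² = s⁻².
  W = J/s (power = energy per time),
      = kg·m²·s⁻³.
  Combining: T⁻¹·J·N⁻¹·Hz²·K⁻²·W·m⁻¹ = (kg⁻¹·s²·A) · (kg·m²·s⁻²) · (kg⁻¹·m⁻¹·s²) · s⁻² · K⁻² · (kg·m²·s⁻³) · m⁻¹ = m²·s⁻³·A·K⁻².
Both reduce to m²·s⁻³·A·K⁻².

Yes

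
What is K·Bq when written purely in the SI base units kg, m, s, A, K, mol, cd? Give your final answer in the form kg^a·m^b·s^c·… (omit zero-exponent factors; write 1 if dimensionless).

Bq = s⁻¹.
Combining: K·Bq = K · s⁻¹ = s⁻¹·K.

s⁻¹·K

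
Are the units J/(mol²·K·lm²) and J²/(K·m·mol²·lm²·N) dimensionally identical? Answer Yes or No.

Yes

Left side:
  J = N·m (work = force × distance),
      = kg·m²·s⁻².
  lm = cd·sr = cd (luminous flux; sr is dimensionless).
  So lm⁻² = cd⁻².
  Combining: J·mol⁻²·K⁻¹·lm⁻² = (kg·m²·s⁻²) · mol⁻² · K⁻¹ · cd⁻² = kg·m²·s⁻²·K⁻¹·mol⁻²·cd⁻².
Right side:
  lm = cd·sr = cd (luminous flux; sr is dimensionless).
  So lm⁻² = cd⁻².
  N = kg·m/s² = kg·m·s⁻² (force = mass × acceleration).
  So N⁻¹ = kg⁻¹·m⁻¹·s².
  J = N·m (work = force × distance),
      = kg·m²·s⁻².
  So J² = kg²·m⁴·s⁻⁴.
  Combining: K⁻¹·m⁻¹·mol⁻²·lm⁻²·N⁻¹·J² = K⁻¹ · m⁻¹ · mol⁻² · cd⁻² · (kg⁻¹·m⁻¹·s²) · (kg²·m⁴·s⁻⁴) = kg·m²·s⁻²·K⁻¹·mol⁻²·cd⁻².
Both reduce to kg·m²·s⁻²·K⁻¹·mol⁻²·cd⁻².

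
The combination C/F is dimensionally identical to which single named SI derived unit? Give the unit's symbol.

V

C = s·A.
F = kg⁻¹·m⁻²·s⁴·A².
So F⁻¹ = kg·m²·s⁻⁴·A⁻².
Combining: C·F⁻¹ = (s·A) · (kg·m²·s⁻⁴·A⁻²) = kg·m²·s⁻³·A⁻¹.
kg·m²·s⁻³·A⁻¹ is the base-SI form of the volt.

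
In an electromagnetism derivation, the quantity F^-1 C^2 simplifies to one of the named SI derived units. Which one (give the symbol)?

F = C/V (capacitance = charge per voltage),
    = A·s/(kg·m²·s⁻³·A⁻¹) (substituting C and V),
    = kg⁻¹·m⁻²·s⁴·A².
So F⁻¹ = kg·m²·s⁻⁴·A⁻².
C = A·s = s·A (charge = current × time).
So C² = s²·A².
Combining: F⁻¹·C² = (kg·m²·s⁻⁴·A⁻²) · (s²·A²) = kg·m²·s⁻².
kg·m²·s⁻² is the base-SI form of the joule.

J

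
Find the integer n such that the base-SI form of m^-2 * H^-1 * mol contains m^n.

-4

H = Wb/A (inductance = flux per current),
    = kg·m²·s⁻²·A⁻².
So H⁻¹ = kg⁻¹·m⁻²·s²·A².
Combining: m⁻²·H⁻¹·mol = m⁻² · (kg⁻¹·m⁻²·s²·A²) · mol = kg⁻¹·m⁻⁴·s²·A²·mol.
The exponent of m is -4.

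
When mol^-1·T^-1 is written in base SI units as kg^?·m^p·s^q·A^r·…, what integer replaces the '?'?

-1

T = kg·s⁻²·A⁻¹.
So T⁻¹ = kg⁻¹·s²·A.
Combining: mol⁻¹·T⁻¹ = mol⁻¹ · (kg⁻¹·s²·A) = kg⁻¹·s²·A·mol⁻¹.
The exponent of kg is -1.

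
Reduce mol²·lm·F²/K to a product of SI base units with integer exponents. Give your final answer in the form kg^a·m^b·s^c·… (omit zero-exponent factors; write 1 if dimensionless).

kg⁻²·m⁻⁴·s⁸·A⁴·K⁻¹·mol²·cd

lm = cd·sr = cd (luminous flux; sr is dimensionless).
F = C/V (capacitance = charge per voltage),
    = A·s/(kg·m²·s⁻³·A⁻¹) (substituting C and V),
    = kg⁻¹·m⁻²·s⁴·A².
So F² = kg⁻²·m⁻⁴·s⁸·A⁴.
Combining: K⁻¹·mol²·lm·F² = K⁻¹ · mol² · cd · (kg⁻²·m⁻⁴·s⁸·A⁴) = kg⁻²·m⁻⁴·s⁸·A⁴·K⁻¹·mol²·cd.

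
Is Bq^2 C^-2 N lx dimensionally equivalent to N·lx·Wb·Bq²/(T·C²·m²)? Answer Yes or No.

Yes

Left side:
  Bq = 1/s = s⁻¹ (activity is decays per second).
  So Bq² = s⁻².
  C = A·s = s·A (charge = current × time).
  So C⁻² = s⁻²·A⁻².
  N = kg·m/s² = kg·m·s⁻² (force = mass × acceleration).
  lx = lm/m² (illuminance = luminous flux per area),
      = m⁻²·cd.
  Combining: Bq²·C⁻²·N·lx = s⁻² · (s⁻²·A⁻²) · (kg·m·s⁻²) · (m⁻²·cd) = kg·m⁻¹·s⁻⁶·A⁻²·cd.
Right side:
  N = kg·m/s² = kg·m·s⁻² (force = mass × acceleration).
  T = Wb/m² (flux density = flux per area),
      = kg·s⁻²·A⁻¹.
  So T⁻¹ = kg⁻¹·s²·A.
  lx = lm/m² (illuminance = luminous flux per area),
      = m⁻²·cd.
  C = A·s = s·A (charge = current × time).
  So C⁻² = s⁻²·A⁻².
  Wb = V·s (flux: a volt is a weber per second),
      = kg·m²·s⁻²·A⁻¹.
  Bq = 1/s = s⁻¹ (activity is decays per second).
  So Bq² = s⁻².
  Combining: N·T⁻¹·lx·C⁻²·Wb·Bq²·m⁻² = (kg·m·s⁻²) · (kg⁻¹·s²·A) · (m⁻²·cd) · (s⁻²·A⁻²) · (kg·m²·s⁻²·A⁻¹) · s⁻² · m⁻² = kg·m⁻¹·s⁻⁶·A⁻²·cd.
Both reduce to kg·m⁻¹·s⁻⁶·A⁻²·cd.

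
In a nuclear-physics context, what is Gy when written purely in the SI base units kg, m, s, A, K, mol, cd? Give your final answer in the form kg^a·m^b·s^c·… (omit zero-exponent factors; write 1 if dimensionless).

m²·s⁻²

Gy = J/kg (absorbed dose = energy per mass),
    = m²·s⁻².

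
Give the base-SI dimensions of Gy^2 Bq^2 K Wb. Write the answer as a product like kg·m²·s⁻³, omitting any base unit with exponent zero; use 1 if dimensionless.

kg·m⁶·s⁻⁸·A⁻¹·K

Gy = J/kg (absorbed dose = energy per mass),
    = m²·s⁻².
So Gy² = m⁴·s⁻⁴.
Bq = 1/s = s⁻¹ (activity is decays per second).
So Bq² = s⁻².
Wb = V·s (flux: a volt is a weber per second),
    = kg·m²·s⁻²·A⁻¹.
Combining: Gy²·Bq²·K·Wb = (m⁴·s⁻⁴) · s⁻² · K · (kg·m²·s⁻²·A⁻¹) = kg·m⁶·s⁻⁸·A⁻¹·K.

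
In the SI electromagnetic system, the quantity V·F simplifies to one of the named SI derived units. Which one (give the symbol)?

V = W/A (potential = power per current),
    = kg·m²·s⁻³·A⁻¹.
F = C/V (capacitance = charge per voltage),
    = A·s/(kg·m²·s⁻³·A⁻¹) (substituting C and V),
    = kg⁻¹·m⁻²·s⁴·A².
Combining: V·F = (kg·m²·s⁻³·A⁻¹) · (kg⁻¹·m⁻²·s⁴·A²) = s·A.
s·A is the base-SI form of the coulomb.

C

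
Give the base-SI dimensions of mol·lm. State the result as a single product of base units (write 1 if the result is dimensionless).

lm = cd·sr = cd (luminous flux; sr is dimensionless).
Combining: mol·lm = mol · cd = mol·cd.

mol·cd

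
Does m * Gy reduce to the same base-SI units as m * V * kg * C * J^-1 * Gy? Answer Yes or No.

Left side:
  Gy = m²·s⁻².
  Combining: m·Gy = m · (m²·s⁻²) = m³·s⁻².
Right side:
  V = W/A (potential = power per current),
      = kg·m²·s⁻³·A⁻¹.
  C = A·s = s·A (charge = current × time).
  J = N·m (work = force × distance),
      = kg·m²·s⁻².
  So J⁻¹ = kg⁻¹·m⁻²·s².
  Gy = J/kg (absorbed dose = energy per mass),
      = m²·s⁻².
  Combining: m·V·kg·C·J⁻¹·Gy = m · (kg·m²·s⁻³·A⁻¹) · kg · (s·A) · (kg⁻¹·m⁻²·s²) · (m²·s⁻²) = kg·m³·s⁻².
Left is m³·s⁻²; right is kg·m³·s⁻² — different.

No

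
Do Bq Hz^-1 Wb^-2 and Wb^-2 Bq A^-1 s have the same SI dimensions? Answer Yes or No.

Left side:
  Bq = s⁻¹.
  Hz = s⁻¹.
  So Hz⁻¹ = s.
  Wb = kg·m²·s⁻²·A⁻¹.
  So Wb⁻² = kg⁻²·m⁻⁴·s⁴·A².
  Combining: Bq·Hz⁻¹·Wb⁻² = s⁻¹ · s · (kg⁻²·m⁻⁴·s⁴·A²) = kg⁻²·m⁻⁴·s⁴·A².
Right side:
  Wb = kg·m²·s⁻²·A⁻¹.
  So Wb⁻² = kg⁻²·m⁻⁴·s⁴·A².
  Bq = s⁻¹.
  Combining: Wb⁻²·Bq·A⁻¹·s = (kg⁻²·m⁻⁴·s⁴·A²) · s⁻¹ · A⁻¹ · s = kg⁻²·m⁻⁴·s⁴·A.
Left is kg⁻²·m⁻⁴·s⁴·A²; right is kg⁻²·m⁻⁴·s⁴·A — different.

No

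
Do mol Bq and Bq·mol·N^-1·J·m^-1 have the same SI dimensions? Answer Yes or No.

Left side:
  Bq = 1/s = s⁻¹ (activity is decays per second).
  Combining: mol·Bq = mol · s⁻¹ = s⁻¹·mol.
Right side:
  Bq = 1/s = s⁻¹ (activity is decays per second).
  N = kg·m/s² = kg·m·s⁻² (force = mass × acceleration).
  So N⁻¹ = kg⁻¹·m⁻¹·s².
  J = N·m (work = force × distance),
      = kg·m²·s⁻².
  Combining: Bq·mol·N⁻¹·J·m⁻¹ = s⁻¹ · mol · (kg⁻¹·m⁻¹·s²) · (kg·m²·s⁻²) · m⁻¹ = s⁻¹·mol.
Both reduce to s⁻¹·mol.

Yes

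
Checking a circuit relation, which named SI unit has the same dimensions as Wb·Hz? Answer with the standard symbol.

V

Wb = V·s (flux: a volt is a weber per second),
    = kg·m²·s⁻²·A⁻¹.
Hz = 1/s = s⁻¹ (frequency is cycles per second).
Combining: Wb·Hz = (kg·m²·s⁻²·A⁻¹) · s⁻¹ = kg·m²·s⁻³·A⁻¹.
kg·m²·s⁻³·A⁻¹ is the base-SI form of the volt.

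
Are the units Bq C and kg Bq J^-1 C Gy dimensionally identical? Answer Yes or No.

Left side:
  Bq = 1/s = s⁻¹ (activity is decays per second).
  C = A·s = s·A (charge = current × time).
  Combining: Bq·C = s⁻¹ · (s·A) = A.
Right side:
  Bq = s⁻¹.
  J = kg·m²·s⁻².
  So J⁻¹ = kg⁻¹·m⁻²·s².
  C = s·A.
  Gy = m²·s⁻².
  Combining: kg·Bq·J⁻¹·C·Gy = kg · s⁻¹ · (kg⁻¹·m⁻²·s²) · (s·A) · (m²·s⁻²) = A.
Both reduce to A.

Yes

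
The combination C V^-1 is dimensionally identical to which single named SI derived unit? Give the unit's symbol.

F

C = s·A.
V = kg·m²·s⁻³·A⁻¹.
So V⁻¹ = kg⁻¹·m⁻²·s³·A.
Combining: C·V⁻¹ = (s·A) · (kg⁻¹·m⁻²·s³·A) = kg⁻¹·m⁻²·s⁴·A².
kg⁻¹·m⁻²·s⁴·A² is the base-SI form of the farad.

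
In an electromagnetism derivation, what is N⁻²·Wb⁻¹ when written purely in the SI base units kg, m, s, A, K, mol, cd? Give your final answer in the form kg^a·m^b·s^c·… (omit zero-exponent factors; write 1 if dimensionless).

N = kg·m/s² = kg·m·s⁻² (force = mass × acceleration).
So N⁻² = kg⁻²·m⁻²·s⁴.
Wb = V·s (flux: a volt is a weber per second),
    = kg·m²·s⁻²·A⁻¹.
So Wb⁻¹ = kg⁻¹·m⁻²·s²·A.
Combining: N⁻²·Wb⁻¹ = (kg⁻²·m⁻²·s⁴) · (kg⁻¹·m⁻²·s²·A) = kg⁻³·m⁻⁴·s⁶·A.

kg⁻³·m⁻⁴·s⁶·A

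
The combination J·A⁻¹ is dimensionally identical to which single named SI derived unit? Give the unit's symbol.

J = N·m (work = force × distance),
    = kg·m²·s⁻².
Combining: J·A⁻¹ = (kg·m²·s⁻²) · A⁻¹ = kg·m²·s⁻²·A⁻¹.
kg·m²·s⁻²·A⁻¹ is the base-SI form of the weber.

Wb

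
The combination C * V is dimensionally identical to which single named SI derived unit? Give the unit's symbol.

J

C = s·A.
V = kg·m²·s⁻³·A⁻¹.
Combining: C·V = (s·A) · (kg·m²·s⁻³·A⁻¹) = kg·m²·s⁻².
kg·m²·s⁻² is the base-SI form of the joule.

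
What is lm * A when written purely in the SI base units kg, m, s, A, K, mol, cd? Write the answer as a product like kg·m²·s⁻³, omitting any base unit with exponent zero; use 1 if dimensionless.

lm = cd·sr = cd (luminous flux; sr is dimensionless).
Combining: lm·A = cd · A = A·cd.

A·cd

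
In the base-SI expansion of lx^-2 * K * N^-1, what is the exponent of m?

lx = lm/m² (illuminance = luminous flux per area),
    = m⁻²·cd.
So lx⁻² = m⁴·cd⁻².
N = kg·m/s² = kg·m·s⁻² (force = mass × acceleration).
So N⁻¹ = kg⁻¹·m⁻¹·s².
Combining: lx⁻²·K·N⁻¹ = (m⁴·cd⁻²) · K · (kg⁻¹·m⁻¹·s²) = kg⁻¹·m³·s²·K·cd⁻².
The exponent of m is 3.

3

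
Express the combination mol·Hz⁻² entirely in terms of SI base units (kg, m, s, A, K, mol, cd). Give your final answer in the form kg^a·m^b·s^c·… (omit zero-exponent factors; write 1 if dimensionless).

s²·mol

Hz = s⁻¹.
So Hz⁻² = s².
Combining: mol·Hz⁻² = mol · s² = s²·mol.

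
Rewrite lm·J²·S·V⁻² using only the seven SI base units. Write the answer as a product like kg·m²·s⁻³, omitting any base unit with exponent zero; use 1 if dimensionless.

kg⁻¹·m⁻²·s⁵·A⁴·cd

lm = cd.
J = kg·m²·s⁻².
So J² = kg²·m⁴·s⁻⁴.
S = kg⁻¹·m⁻²·s³·A².
V = kg·m²·s⁻³·A⁻¹.
So V⁻² = kg⁻²·m⁻⁴·s⁶·A².
Combining: lm·J²·S·V⁻² = cd · (kg²·m⁴·s⁻⁴) · (kg⁻¹·m⁻²·s³·A²) · (kg⁻²·m⁻⁴·s⁶·A²) = kg⁻¹·m⁻²·s⁵·A⁴·cd.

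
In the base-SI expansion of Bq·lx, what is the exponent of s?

Bq = 1/s = s⁻¹ (activity is decays per second).
lx = lm/m² (illuminance = luminous flux per area),
    = m⁻²·cd.
Combining: Bq·lx = s⁻¹ · (m⁻²·cd) = m⁻²·s⁻¹·cd.
The exponent of s is -1.

-1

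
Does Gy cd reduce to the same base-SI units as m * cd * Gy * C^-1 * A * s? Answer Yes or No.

No

Left side:
  Gy = m²·s⁻².
  Combining: Gy·cd = (m²·s⁻²) · cd = m²·s⁻²·cd.
Right side:
  Gy = J/kg (absorbed dose = energy per mass),
      = m²·s⁻².
  C = A·s = s·A (charge = current × time).
  So C⁻¹ = s⁻¹·A⁻¹.
  Combining: m·cd·Gy·C⁻¹·A·s = m · cd · (m²·s⁻²) · (s⁻¹·A⁻¹) · A · s = m³·s⁻²·cd.
Left is m²·s⁻²·cd; right is m³·s⁻²·cd — different.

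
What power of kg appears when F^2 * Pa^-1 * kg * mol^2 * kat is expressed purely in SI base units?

F = C/V (capacitance = charge per voltage),
    = A·s/(kg·m²·s⁻³·A⁻¹) (substituting C and V),
    = kg⁻¹·m⁻²·s⁴·A².
So F² = kg⁻²·m⁻⁴·s⁸·A⁴.
Pa = N/m² (pressure = force per area),
    = kg·m⁻¹·s⁻².
So Pa⁻¹ = kg⁻¹·m·s².
kat = mol/s = s⁻¹·mol (catalytic activity).
Combining: F²·Pa⁻¹·kg·mol²·kat = (kg⁻²·m⁻⁴·s⁸·A⁴) · (kg⁻¹·m·s²) · kg · mol² · (s⁻¹·mol) = kg⁻²·m⁻³·s⁹·A⁴·mol³.
The exponent of kg is -2.

-2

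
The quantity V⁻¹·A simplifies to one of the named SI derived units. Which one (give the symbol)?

S

V = W/A (potential = power per current),
    = kg·m²·s⁻³·A⁻¹.
So V⁻¹ = kg⁻¹·m⁻²·s³·A.
Combining: V⁻¹·A = (kg⁻¹·m⁻²·s³·A) · A = kg⁻¹·m⁻²·s³·A².
kg⁻¹·m⁻²·s³·A² is the base-SI form of the siemens.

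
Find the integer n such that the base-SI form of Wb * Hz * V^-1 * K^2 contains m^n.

0

Wb = kg·m²·s⁻²·A⁻¹.
Hz = s⁻¹.
V = kg·m²·s⁻³·A⁻¹.
So V⁻¹ = kg⁻¹·m⁻²·s³·A.
Combining: Wb·Hz·V⁻¹·K² = (kg·m²·s⁻²·A⁻¹) · s⁻¹ · (kg⁻¹·m⁻²·s³·A) · K² = K².
The exponent of m is 0.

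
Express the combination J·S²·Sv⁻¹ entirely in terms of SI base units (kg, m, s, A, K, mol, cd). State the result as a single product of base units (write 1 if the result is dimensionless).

kg⁻¹·m⁻⁴·s⁶·A⁴

J = N·m (work = force × distance),
    = kg·m²·s⁻².
S = 1/Ω (conductance is reciprocal resistance),
    = kg⁻¹·m⁻²·s³·A².
So S² = kg⁻²·m⁻⁴·s⁶·A⁴.
Sv = J/kg (equivalent dose = energy per mass),
    = m²·s⁻².
So Sv⁻¹ = m⁻²·s².
Combining: J·S²·Sv⁻¹ = (kg·m²·s⁻²) · (kg⁻²·m⁻⁴·s⁶·A⁴) · (m⁻²·s²) = kg⁻¹·m⁻⁴·s⁶·A⁴.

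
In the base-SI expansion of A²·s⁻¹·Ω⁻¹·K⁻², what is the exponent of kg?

Ω = kg·m²·s⁻³·A⁻².
So Ω⁻¹ = kg⁻¹·m⁻²·s³·A².
Combining: A²·s⁻¹·Ω⁻¹·K⁻² = A² · s⁻¹ · (kg⁻¹·m⁻²·s³·A²) · K⁻² = kg⁻¹·m⁻²·s²·A⁴·K⁻².
The exponent of kg is -1.

-1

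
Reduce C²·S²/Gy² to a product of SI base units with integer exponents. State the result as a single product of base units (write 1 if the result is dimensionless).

C = s·A.
So C² = s²·A².
S = kg⁻¹·m⁻²·s³·A².
So S² = kg⁻²·m⁻⁴·s⁶·A⁴.
Gy = m²·s⁻².
So Gy⁻² = m⁻⁴·s⁴.
Combining: C²·S²·Gy⁻² = (s²·A²) · (kg⁻²·m⁻⁴·s⁶·A⁴) · (m⁻⁴·s⁴) = kg⁻²·m⁻⁸·s¹²·A⁶.

kg⁻²·m⁻⁸·s¹²·A⁶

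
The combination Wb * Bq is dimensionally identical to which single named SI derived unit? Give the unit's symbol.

V

Wb = kg·m²·s⁻²·A⁻¹.
Bq = s⁻¹.
Combining: Wb·Bq = (kg·m²·s⁻²·A⁻¹) · s⁻¹ = kg·m²·s⁻³·A⁻¹.
kg·m²·s⁻³·A⁻¹ is the base-SI form of the volt.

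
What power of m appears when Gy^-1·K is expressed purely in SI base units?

-2

Gy = J/kg (absorbed dose = energy per mass),
    = m²·s⁻².
So Gy⁻¹ = m⁻²·s².
Combining: Gy⁻¹·K = (m⁻²·s²) · K = m⁻²·s²·K.
The exponent of m is -2.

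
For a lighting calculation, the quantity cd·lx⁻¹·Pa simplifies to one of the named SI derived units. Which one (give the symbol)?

lx = lm/m² (illuminance = luminous flux per area),
    = m⁻²·cd.
So lx⁻¹ = m²·cd⁻¹.
Pa = N/m² (pressure = force per area),
    = kg·m⁻¹·s⁻².
Combining: cd·lx⁻¹·Pa = cd · (m²·cd⁻¹) · (kg·m⁻¹·s⁻²) = kg·m·s⁻².
kg·m·s⁻² is the base-SI form of the newton.

N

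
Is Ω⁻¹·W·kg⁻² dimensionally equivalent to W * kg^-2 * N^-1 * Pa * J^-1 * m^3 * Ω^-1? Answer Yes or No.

Left side:
  Ω = V/A (resistance = voltage per current),
      = kg·m²·s⁻³·A⁻².
  So Ω⁻¹ = kg⁻¹·m⁻²·s³·A².
  W = J/s (power = energy per time),
      = kg·m²·s⁻³.
  Combining: Ω⁻¹·W·kg⁻² = (kg⁻¹·m⁻²·s³·A²) · (kg·m²·s⁻³) · kg⁻² = kg⁻²·A².
Right side:
  W = kg·m²·s⁻³.
  N = kg·m·s⁻².
  So N⁻¹ = kg⁻¹·m⁻¹·s².
  Pa = kg·m⁻¹·s⁻².
  J = kg·m²·s⁻².
  So J⁻¹ = kg⁻¹·m⁻²·s².
  Ω = kg·m²·s⁻³·A⁻².
  So Ω⁻¹ = kg⁻¹·m⁻²·s³·A².
  Combining: W·kg⁻²·N⁻¹·Pa·J⁻¹·m³·Ω⁻¹ = (kg·m²·s⁻³) · kg⁻² · (kg⁻¹·m⁻¹·s²) · (kg·m⁻¹·s⁻²) · (kg⁻¹·m⁻²·s²) · m³ · (kg⁻¹·m⁻²·s³·A²) = kg⁻³·m⁻¹·s²·A².
Left is kg⁻²·A²; right is kg⁻³·m⁻¹·s²·A² — different.

No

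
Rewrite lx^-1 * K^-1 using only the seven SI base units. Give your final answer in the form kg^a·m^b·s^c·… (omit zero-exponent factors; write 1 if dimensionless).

lx = lm/m² (illuminance = luminous flux per area),
    = m⁻²·cd.
So lx⁻¹ = m²·cd⁻¹.
Combining: lx⁻¹·K⁻¹ = (m²·cd⁻¹) · K⁻¹ = m²·K⁻¹·cd⁻¹.

m²·K⁻¹·cd⁻¹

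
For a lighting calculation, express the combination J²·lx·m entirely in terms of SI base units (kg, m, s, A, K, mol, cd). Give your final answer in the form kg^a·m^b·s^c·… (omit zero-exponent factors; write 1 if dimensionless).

J = N·m (work = force × distance),
    = kg·m²·s⁻².
So J² = kg²·m⁴·s⁻⁴.
lx = lm/m² (illuminance = luminous flux per area),
    = m⁻²·cd.
Combining: J²·lx·m = (kg²·m⁴·s⁻⁴) · (m⁻²·cd) · m = kg²·m³·s⁻⁴·cd.

kg²·m³·s⁻⁴·cd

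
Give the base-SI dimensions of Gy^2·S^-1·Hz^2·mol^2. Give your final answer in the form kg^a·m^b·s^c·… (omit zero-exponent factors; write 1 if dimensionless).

Gy = J/kg (absorbed dose = energy per mass),
    = m²·s⁻².
So Gy² = m⁴·s⁻⁴.
S = 1/Ω (conductance is reciprocal resistance),
    = kg⁻¹·m⁻²·s³·A².
So S⁻¹ = kg·m²·s⁻³·A⁻².
Hz = 1/s = s⁻¹ (frequency is cycles per second).
So Hz² = s⁻².
Combining: Gy²·S⁻¹·Hz²·mol² = (m⁴·s⁻⁴) · (kg·m²·s⁻³·A⁻²) · s⁻² · mol² = kg·m⁶·s⁻⁹·A⁻²·mol².

kg·m⁶·s⁻⁹·A⁻²·mol²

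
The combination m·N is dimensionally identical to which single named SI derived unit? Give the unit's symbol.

J

N = kg·m/s² = kg·m·s⁻² (force = mass × acceleration).
Combining: m·N = m · (kg·m·s⁻²) = kg·m²·s⁻².
kg·m²·s⁻² is the base-SI form of the joule.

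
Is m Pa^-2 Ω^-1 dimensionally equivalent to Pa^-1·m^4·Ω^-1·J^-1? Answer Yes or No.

Yes

Left side:
  Pa = kg·m⁻¹·s⁻².
  So Pa⁻² = kg⁻²·m²·s⁴.
  Ω = kg·m²·s⁻³·A⁻².
  So Ω⁻¹ = kg⁻¹·m⁻²·s³·A².
  Combining: m·Pa⁻²·Ω⁻¹ = m · (kg⁻²·m²·s⁴) · (kg⁻¹·m⁻²·s³·A²) = kg⁻³·m·s⁷·A².
Right side:
  Pa = kg·m⁻¹·s⁻².
  So Pa⁻¹ = kg⁻¹·m·s².
  Ω = kg·m²·s⁻³·A⁻².
  So Ω⁻¹ = kg⁻¹·m⁻²·s³·A².
  J = kg·m²·s⁻².
  So J⁻¹ = kg⁻¹·m⁻²·s².
  Combining: Pa⁻¹·m⁴·Ω⁻¹·J⁻¹ = (kg⁻¹·m·s²) · m⁴ · (kg⁻¹·m⁻²·s³·A²) · (kg⁻¹·m⁻²·s²) = kg⁻³·m·s⁷·A².
Both reduce to kg⁻³·m·s⁷·A².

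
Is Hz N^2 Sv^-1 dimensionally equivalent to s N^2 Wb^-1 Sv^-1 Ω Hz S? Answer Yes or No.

No

Left side:
  Hz = 1/s = s⁻¹ (frequency is cycles per second).
  N = kg·m/s² = kg·m·s⁻² (force = mass × acceleration).
  So N² = kg²·m²·s⁻⁴.
  Sv = J/kg (equivalent dose = energy per mass),
      = m²·s⁻².
  So Sv⁻¹ = m⁻²·s².
  Combining: Hz·N²·Sv⁻¹ = s⁻¹ · (kg²·m²·s⁻⁴) · (m⁻²·s²) = kg²·s⁻³.
Right side:
  N = kg·m·s⁻².
  So N² = kg²·m²·s⁻⁴.
  Wb = kg·m²·s⁻²·A⁻¹.
  So Wb⁻¹ = kg⁻¹·m⁻²·s²·A.
  Sv = m²·s⁻².
  So Sv⁻¹ = m⁻²·s².
  Ω = kg·m²·s⁻³·A⁻².
  Hz = s⁻¹.
  S = kg⁻¹·m⁻²·s³·A².
  Combining: s·N²·Wb⁻¹·Sv⁻¹·Ω·Hz·S = s · (kg²·m²·s⁻⁴) · (kg⁻¹·m⁻²·s²·A) · (m⁻²·s²) · (kg·m²·s⁻³·A⁻²) · s⁻¹ · (kg⁻¹·m⁻²·s³·A²) = kg·m⁻²·A.
Left is kg²·s⁻³; right is kg·m⁻²·A — different.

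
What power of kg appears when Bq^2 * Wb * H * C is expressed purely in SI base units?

2

Bq = 1/s = s⁻¹ (activity is decays per second).
So Bq² = s⁻².
Wb = V·s (flux: a volt is a weber per second),
    = kg·m²·s⁻²·A⁻¹.
H = Wb/A (inductance = flux per current),
    = kg·m²·s⁻²·A⁻².
C = A·s = s·A (charge = current × time).
Combining: Bq²·Wb·H·C = s⁻² · (kg·m²·s⁻²·A⁻¹) · (kg·m²·s⁻²·A⁻²) · (s·A) = kg²·m⁴·s⁻⁵·A⁻².
The exponent of kg is 2.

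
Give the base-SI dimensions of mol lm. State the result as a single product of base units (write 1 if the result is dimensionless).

mol·cd

lm = cd·sr = cd (luminous flux; sr is dimensionless).
Combining: mol·lm = mol · cd = mol·cd.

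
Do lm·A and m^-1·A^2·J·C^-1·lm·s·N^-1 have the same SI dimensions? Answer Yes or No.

Left side:
  lm = cd·sr = cd (luminous flux; sr is dimensionless).
  Combining: lm·A = cd · A = A·cd.
Right side:
  J = kg·m²·s⁻².
  C = s·A.
  So C⁻¹ = s⁻¹·A⁻¹.
  lm = cd.
  N = kg·m·s⁻².
  So N⁻¹ = kg⁻¹·m⁻¹·s².
  Combining: m⁻¹·A²·J·C⁻¹·lm·s·N⁻¹ = m⁻¹ · A² · (kg·m²·s⁻²) · (s⁻¹·A⁻¹) · cd · s · (kg⁻¹·m⁻¹·s²) = A·cd.
Both reduce to A·cd.

Yes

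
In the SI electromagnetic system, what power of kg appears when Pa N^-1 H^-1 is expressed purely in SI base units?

-1

Pa = N/m² (pressure = force per area),
    = kg·m⁻¹·s⁻².
N = kg·m/s² = kg·m·s⁻² (force = mass × acceleration).
So N⁻¹ = kg⁻¹·m⁻¹·s².
H = Wb/A (inductance = flux per current),
    = kg·m²·s⁻²·A⁻².
So H⁻¹ = kg⁻¹·m⁻²·s²·A².
Combining: Pa·N⁻¹·H⁻¹ = (kg·m⁻¹·s⁻²) · (kg⁻¹·m⁻¹·s²) · (kg⁻¹·m⁻²·s²·A²) = kg⁻¹·m⁻⁴·s²·A².
The exponent of kg is -1.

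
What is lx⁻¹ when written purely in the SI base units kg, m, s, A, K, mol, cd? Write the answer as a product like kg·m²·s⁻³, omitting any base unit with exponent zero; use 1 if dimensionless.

lx = lm/m² (illuminance = luminous flux per area),
    = m⁻²·cd.
So lx⁻¹ = m²·cd⁻¹.

m²·cd⁻¹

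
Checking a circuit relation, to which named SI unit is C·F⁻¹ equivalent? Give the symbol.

V

C = s·A.
F = kg⁻¹·m⁻²·s⁴·A².
So F⁻¹ = kg·m²·s⁻⁴·A⁻².
Combining: C·F⁻¹ = (s·A) · (kg·m²·s⁻⁴·A⁻²) = kg·m²·s⁻³·A⁻¹.
kg·m²·s⁻³·A⁻¹ is the base-SI form of the volt.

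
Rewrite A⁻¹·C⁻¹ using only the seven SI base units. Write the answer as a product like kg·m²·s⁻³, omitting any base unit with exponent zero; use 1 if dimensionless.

s⁻¹·A⁻²

C = s·A.
So C⁻¹ = s⁻¹·A⁻¹.
Combining: A⁻¹·C⁻¹ = A⁻¹ · (s⁻¹·A⁻¹) = s⁻¹·A⁻².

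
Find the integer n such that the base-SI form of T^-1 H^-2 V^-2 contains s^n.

12

T = Wb/m² (flux density = flux per area),
    = kg·s⁻²·A⁻¹.
So T⁻¹ = kg⁻¹·s²·A.
H = Wb/A (inductance = flux per current),
    = kg·m²·s⁻²·A⁻².
So H⁻² = kg⁻²·m⁻⁴·s⁴·A⁴.
V = W/A (potential = power per current),
    = kg·m²·s⁻³·A⁻¹.
So V⁻² = kg⁻²·m⁻⁴·s⁶·A².
Combining: T⁻¹·H⁻²·V⁻² = (kg⁻¹·s²·A) · (kg⁻²·m⁻⁴·s⁴·A⁴) · (kg⁻²·m⁻⁴·s⁶·A²) = kg⁻⁵·m⁻⁸·s¹²·A⁷.
The exponent of s is 12.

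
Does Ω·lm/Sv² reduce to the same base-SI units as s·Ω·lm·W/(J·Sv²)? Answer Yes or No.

Yes

Left side:
  Ω = V/A (resistance = voltage per current),
      = kg·m²·s⁻³·A⁻².
  Sv = J/kg (equivalent dose = energy per mass),
      = m²·s⁻².
  So Sv⁻² = m⁻⁴·s⁴.
  lm = cd·sr = cd (luminous flux; sr is dimensionless).
  Combining: Ω·Sv⁻²·lm = (kg·m²·s⁻³·A⁻²) · (m⁻⁴·s⁴) · cd = kg·m⁻²·s·A⁻²·cd.
Right side:
  Ω = V/A (resistance = voltage per current),
      = kg·m²·s⁻³·A⁻².
  lm = cd·sr = cd (luminous flux; sr is dimensionless).
  J = N·m (work = force × distance),
      = kg·m²·s⁻².
  So J⁻¹ = kg⁻¹·m⁻²·s².
  W = J/s (power = energy per time),
      = kg·m²·s⁻³.
  Sv = J/kg (equivalent dose = energy per mass),
      = m²·s⁻².
  So Sv⁻² = m⁻⁴·s⁴.
  Combining: s·Ω·lm·J⁻¹·W·Sv⁻² = s · (kg·m²·s⁻³·A⁻²) · cd · (kg⁻¹·m⁻²·s²) · (kg·m²·s⁻³) · (m⁻⁴·s⁴) = kg·m⁻²·s·A⁻²·cd.
Both reduce to kg·m⁻²·s·A⁻²·cd.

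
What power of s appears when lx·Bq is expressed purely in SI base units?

lx = lm/m² (illuminance = luminous flux per area),
    = m⁻²·cd.
Bq = 1/s = s⁻¹ (activity is decays per second).
Combining: lx·Bq = (m⁻²·cd) · s⁻¹ = m⁻²·s⁻¹·cd.
The exponent of s is -1.

-1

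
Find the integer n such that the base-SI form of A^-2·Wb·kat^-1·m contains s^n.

Wb = V·s (flux: a volt is a weber per second),
    = kg·m²·s⁻²·A⁻¹.
kat = mol/s = s⁻¹·mol (catalytic activity).
So kat⁻¹ = s·mol⁻¹.
Combining: A⁻²·Wb·kat⁻¹·m = A⁻² · (kg·m²·s⁻²·A⁻¹) · (s·mol⁻¹) · m = kg·m³·s⁻¹·A⁻³·mol⁻¹.
The exponent of s is -1.

-1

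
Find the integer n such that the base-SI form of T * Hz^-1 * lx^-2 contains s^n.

-1

T = kg·s⁻²·A⁻¹.
Hz = s⁻¹.
So Hz⁻¹ = s.
lx = m⁻²·cd.
So lx⁻² = m⁴·cd⁻².
Combining: T·Hz⁻¹·lx⁻² = (kg·s⁻²·A⁻¹) · s · (m⁴·cd⁻²) = kg·m⁴·s⁻¹·A⁻¹·cd⁻².
The exponent of s is -1.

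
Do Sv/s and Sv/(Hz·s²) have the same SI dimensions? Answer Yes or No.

Yes

Left side:
  Sv = J/kg (equivalent dose = energy per mass),
      = m²·s⁻².
  Combining: s⁻¹·Sv = s⁻¹ · (m²·s⁻²) = m²·s⁻³.
Right side:
  Hz = s⁻¹.
  So Hz⁻¹ = s.
  Sv = m²·s⁻².
  Combining: Hz⁻¹·Sv·s⁻² = s · (m²·s⁻²) · s⁻² = m²·s⁻³.
Both reduce to m²·s⁻³.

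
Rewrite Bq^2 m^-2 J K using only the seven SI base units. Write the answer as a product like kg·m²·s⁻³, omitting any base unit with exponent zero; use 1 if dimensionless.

kg·s⁻⁴·K

Bq = 1/s = s⁻¹ (activity is decays per second).
So Bq² = s⁻².
J = N·m (work = force × distance),
    = kg·m²·s⁻².
Combining: Bq²·m⁻²·J·K = s⁻² · m⁻² · (kg·m²·s⁻²) · K = kg·s⁻⁴·K.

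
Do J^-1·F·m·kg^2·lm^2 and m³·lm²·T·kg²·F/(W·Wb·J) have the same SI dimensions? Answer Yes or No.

No

Left side:
  J = N·m (work = force × distance),
      = kg·m²·s⁻².
  So J⁻¹ = kg⁻¹·m⁻²·s².
  F = C/V (capacitance = charge per voltage),
      = A·s/(kg·m²·s⁻³·A⁻¹) (substituting C and V),
      = kg⁻¹·m⁻²·s⁴·A².
  lm = cd·sr = cd (luminous flux; sr is dimensionless).
  So lm² = cd².
  Combining: J⁻¹·F·m·kg²·lm² = (kg⁻¹·m⁻²·s²) · (kg⁻¹·m⁻²·s⁴·A²) · m · kg² · cd² = m⁻³·s⁶·A²·cd².
Right side:
  lm = cd·sr = cd (luminous flux; sr is dimensionless).
  So lm² = cd².
  W = J/s (power = energy per time),
      = kg·m²·s⁻³.
  So W⁻¹ = kg⁻¹·m⁻²·s³.
  Wb = V·s (flux: a volt is a weber per second),
      = kg·m²·s⁻²·A⁻¹.
  So Wb⁻¹ = kg⁻¹·m⁻²·s²·A.
  J = N·m (work = force × distance),
      = kg·m²·s⁻².
  So J⁻¹ = kg⁻¹·m⁻²·s².
  T = Wb/m² (flux density = flux per area),
      = kg·s⁻²·A⁻¹.
  F = C/V (capacitance = charge per voltage),
      = A·s/(kg·m²·s⁻³·A⁻¹) (substituting C and V),
      = kg⁻¹·m⁻²·s⁴·A².
  Combining: m³·lm²·W⁻¹·Wb⁻¹·J⁻¹·T·kg²·F = m³ · cd² · (kg⁻¹·m⁻²·s³) · (kg⁻¹·m⁻²·s²·A) · (kg⁻¹·m⁻²·s²) · (kg·s⁻²·A⁻¹) · kg² · (kg⁻¹·m⁻²·s⁴·A²) = kg⁻¹·m⁻⁵·s⁹·A²·cd².
Left is m⁻³·s⁶·A²·cd²; right is kg⁻¹·m⁻⁵·s⁹·A²·cd² — different.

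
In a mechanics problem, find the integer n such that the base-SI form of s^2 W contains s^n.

W = J/s (power = energy per time),
    = kg·m²·s⁻³.
Combining: s²·W = s² · (kg·m²·s⁻³) = kg·m²·s⁻¹.
The exponent of s is -1.

-1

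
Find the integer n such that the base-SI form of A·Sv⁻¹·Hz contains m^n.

Sv = J/kg (equivalent dose = energy per mass),
    = m²·s⁻².
So Sv⁻¹ = m⁻²·s².
Hz = 1/s = s⁻¹ (frequency is cycles per second).
Combining: A·Sv⁻¹·Hz = A · (m⁻²·s²) · s⁻¹ = m⁻²·s·A.
The exponent of m is -2.

-2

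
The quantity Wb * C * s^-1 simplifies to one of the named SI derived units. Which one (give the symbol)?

Wb = kg·m²·s⁻²·A⁻¹.
C = s·A.
Combining: Wb·C·s⁻¹ = (kg·m²·s⁻²·A⁻¹) · (s·A) · s⁻¹ = kg·m²·s⁻².
kg·m²·s⁻² is the base-SI form of the joule.

J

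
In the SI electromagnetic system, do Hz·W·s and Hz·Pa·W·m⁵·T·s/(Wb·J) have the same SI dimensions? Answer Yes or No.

Yes

Left side:
  Hz = s⁻¹.
  W = kg·m²·s⁻³.
  Combining: Hz·W·s = s⁻¹ · (kg·m²·s⁻³) · s = kg·m²·s⁻³.
Right side:
  Wb = V·s (flux: a volt is a weber per second),
      = kg·m²·s⁻²·A⁻¹.
  So Wb⁻¹ = kg⁻¹·m⁻²·s²·A.
  Hz = 1/s = s⁻¹ (frequency is cycles per second).
  Pa = N/m² (pressure = force per area),
      = kg·m⁻¹·s⁻².
  W = J/s (power = energy per time),
      = kg·m²·s⁻³.
  J = N·m (work = force × distance),
      = kg·m²·s⁻².
  So J⁻¹ = kg⁻¹·m⁻²·s².
  T = Wb/m² (flux density = flux per area),
      = kg·s⁻²·A⁻¹.
  Combining: Wb⁻¹·Hz·Pa·W·m⁵·J⁻¹·T·s = (kg⁻¹·m⁻²·s²·A) · s⁻¹ · (kg·m⁻¹·s⁻²) · (kg·m²·s⁻³) · m⁵ · (kg⁻¹·m⁻²·s²) · (kg·s⁻²·A⁻¹) · s = kg·m²·s⁻³.
Both reduce to kg·m²·s⁻³.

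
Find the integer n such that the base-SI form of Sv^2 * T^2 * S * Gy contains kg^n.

1

Sv = J/kg (equivalent dose = energy per mass),
    = m²·s⁻².
So Sv² = m⁴·s⁻⁴.
T = Wb/m² (flux density = flux per area),
    = kg·s⁻²·A⁻¹.
So T² = kg²·s⁻⁴·A⁻².
S = 1/Ω (conductance is reciprocal resistance),
    = kg⁻¹·m⁻²·s³·A².
Gy = J/kg (absorbed dose = energy per mass),
    = m²·s⁻².
Combining: Sv²·T²·S·Gy = (m⁴·s⁻⁴) · (kg²·s⁻⁴·A⁻²) · (kg⁻¹·m⁻²·s³·A²) · (m²·s⁻²) = kg·m⁴·s⁻⁷.
The exponent of kg is 1.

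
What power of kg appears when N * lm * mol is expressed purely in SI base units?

1

N = kg·m/s² = kg·m·s⁻² (force = mass × acceleration).
lm = cd·sr = cd (luminous flux; sr is dimensionless).
Combining: N·lm·mol = (kg·m·s⁻²) · cd · mol = kg·m·s⁻²·mol·cd.
The exponent of kg is 1.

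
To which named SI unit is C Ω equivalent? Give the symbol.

C = A·s = s·A (charge = current × time).
Ω = V/A (resistance = voltage per current),
    = kg·m²·s⁻³·A⁻².
Combining: C·Ω = (s·A) · (kg·m²·s⁻³·A⁻²) = kg·m²·s⁻²·A⁻¹.
kg·m²·s⁻²·A⁻¹ is the base-SI form of the weber.

Wb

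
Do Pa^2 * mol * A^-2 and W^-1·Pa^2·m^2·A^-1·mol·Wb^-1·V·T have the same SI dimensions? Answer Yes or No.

Left side:
  Pa = kg·m⁻¹·s⁻².
  So Pa² = kg²·m⁻²·s⁻⁴.
  Combining: Pa²·mol·A⁻² = (kg²·m⁻²·s⁻⁴) · mol · A⁻² = kg²·m⁻²·s⁻⁴·A⁻²·mol.
Right side:
  W = J/s (power = energy per time),
      = kg·m²·s⁻³.
  So W⁻¹ = kg⁻¹·m⁻²·s³.
  Pa = N/m² (pressure = force per area),
      = kg·m⁻¹·s⁻².
  So Pa² = kg²·m⁻²·s⁻⁴.
  Wb = V·s (flux: a volt is a weber per second),
      = kg·m²·s⁻²·A⁻¹.
  So Wb⁻¹ = kg⁻¹·m⁻²·s²·A.
  V = W/A (potential = power per current),
      = kg·m²·s⁻³·A⁻¹.
  T = Wb/m² (flux density = flux per area),
      = kg·s⁻²·A⁻¹.
  Combining: W⁻¹·Pa²·m²·A⁻¹·mol·Wb⁻¹·V·T = (kg⁻¹·m⁻²·s³) · (kg²·m⁻²·s⁻⁴) · m² · A⁻¹ · mol · (kg⁻¹·m⁻²·s²·A) · (kg·m²·s⁻³·A⁻¹) · (kg·s⁻²·A⁻¹) = kg²·m⁻²·s⁻⁴·A⁻²·mol.
Both reduce to kg²·m⁻²·s⁻⁴·A⁻²·mol.

Yes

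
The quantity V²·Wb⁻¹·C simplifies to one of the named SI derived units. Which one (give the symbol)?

W

V = W/A (potential = power per current),
    = kg·m²·s⁻³·A⁻¹.
So V² = kg²·m⁴·s⁻⁶·A⁻².
Wb = V·s (flux: a volt is a weber per second),
    = kg·m²·s⁻²·A⁻¹.
So Wb⁻¹ = kg⁻¹·m⁻²·s²·A.
C = A·s = s·A (charge = current × time).
Combining: V²·Wb⁻¹·C = (kg²·m⁴·s⁻⁶·A⁻²) · (kg⁻¹·m⁻²·s²·A) · (s·A) = kg·m²·s⁻³.
kg·m²·s⁻³ is the base-SI form of the watt.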